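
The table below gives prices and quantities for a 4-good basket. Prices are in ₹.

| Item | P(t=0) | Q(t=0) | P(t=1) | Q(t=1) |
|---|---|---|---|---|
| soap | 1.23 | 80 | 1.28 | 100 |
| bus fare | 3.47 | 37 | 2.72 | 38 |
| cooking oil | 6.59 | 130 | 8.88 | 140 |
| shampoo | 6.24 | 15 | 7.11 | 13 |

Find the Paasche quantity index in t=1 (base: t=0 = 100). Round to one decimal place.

107.0

Paasche quantity index uses current-period prices as weights.
ΣP(t=1)·Q(t=1) = 1.28×100 + 2.72×38 + 8.88×140 + 7.11×13 = 128 + 103.36 + 1243.2 + 92.43 = 1566.99
ΣP(t=1)·Q(t=0) = 1.28×80 + 2.72×37 + 8.88×130 + 7.11×15 = 102.4 + 100.64 + 1154.4 + 106.65 = 1464.09
Index = 1566.99 / 1464.09 × 100 = 107.0283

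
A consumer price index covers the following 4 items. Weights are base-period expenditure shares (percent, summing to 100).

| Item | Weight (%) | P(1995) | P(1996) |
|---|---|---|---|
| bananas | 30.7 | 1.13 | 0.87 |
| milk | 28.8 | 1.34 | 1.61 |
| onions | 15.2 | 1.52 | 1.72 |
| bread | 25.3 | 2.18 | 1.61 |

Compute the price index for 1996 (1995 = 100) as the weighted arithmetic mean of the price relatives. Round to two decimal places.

94.12

bananas: 30.7 × (0.87/1.13) = 30.7 × 0.769912 = 23.6363
milk: 28.8 × (1.61/1.34) = 28.8 × 1.201493 = 34.6030
onions: 15.2 × (1.72/1.52) = 15.2 × 1.131579 = 17.2000
bread: 25.3 × (1.61/2.18) = 25.3 × 0.738532 = 18.6849
Index = Σ wᵢ·(p₁ᵢ/p₀ᵢ) = 23.6363 + 34.6030 + 17.2000 + 18.6849 = 94.1241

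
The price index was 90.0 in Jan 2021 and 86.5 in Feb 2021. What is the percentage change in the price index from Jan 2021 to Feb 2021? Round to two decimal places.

Change = (86.5 − 90.0) / 90.0 × 100
       = -3.5 / 90.0 × 100 = -3.8889%

-3.89%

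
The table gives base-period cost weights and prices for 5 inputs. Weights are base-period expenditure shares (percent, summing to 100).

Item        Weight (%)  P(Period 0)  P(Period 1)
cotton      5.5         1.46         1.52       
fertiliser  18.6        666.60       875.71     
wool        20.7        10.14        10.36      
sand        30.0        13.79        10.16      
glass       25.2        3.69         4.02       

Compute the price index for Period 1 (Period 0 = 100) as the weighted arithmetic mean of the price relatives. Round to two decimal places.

100.87

cotton: 5.5 × (1.52/1.46) = 5.5 × 1.041096 = 5.7260
fertiliser: 18.6 × (875.71/666.60) = 18.6 × 1.313696 = 24.4348
wool: 20.7 × (10.36/10.14) = 20.7 × 1.021696 = 21.1491
sand: 30.0 × (10.16/13.79) = 30.0 × 0.736766 = 22.1030
glass: 25.2 × (4.02/3.69) = 25.2 × 1.089431 = 27.4537
Index = Σ wᵢ·(p₁ᵢ/p₀ᵢ) = 5.7260 + 24.4348 + 21.1491 + 22.1030 + 27.4537 = 100.8665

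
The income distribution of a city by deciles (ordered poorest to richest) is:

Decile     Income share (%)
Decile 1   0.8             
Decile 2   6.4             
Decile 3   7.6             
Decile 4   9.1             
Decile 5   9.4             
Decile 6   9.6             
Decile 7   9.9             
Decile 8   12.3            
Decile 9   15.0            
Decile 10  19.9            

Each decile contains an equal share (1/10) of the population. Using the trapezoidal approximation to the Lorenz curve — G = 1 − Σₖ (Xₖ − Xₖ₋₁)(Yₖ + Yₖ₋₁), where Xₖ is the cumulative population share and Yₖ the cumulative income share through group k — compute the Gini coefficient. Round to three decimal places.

Cumulative income shares Yₖ: 0.0080, 0.0720, 0.1480, 0.2390, 0.3330, 0.4290, 0.5280, 0.6510, 0.8010, 1.0000
Σ (Xₖ−Xₖ₋₁)(Yₖ+Yₖ₋₁) = (1/10)(0.0080+0.0000) + (1/10)(0.0720+0.0080) + (1/10)(0.1480+0.0720) + (1/10)(0.2390+0.1480) + (1/10)(0.3330+0.2390) + (1/10)(0.4290+0.3330) + (1/10)(0.5280+0.4290) + (1/10)(0.6510+0.5280) + (1/10)(0.8010+0.6510) + (1/10)(1.0000+0.8010)
  = 0.0008 + 0.0080 + 0.0220 + 0.0387 + 0.0572 + 0.0762 + 0.0957 + 0.1179 + 0.1452 + 0.1801 = 0.7418
G = 1 − 0.7418 = 0.2582

0.258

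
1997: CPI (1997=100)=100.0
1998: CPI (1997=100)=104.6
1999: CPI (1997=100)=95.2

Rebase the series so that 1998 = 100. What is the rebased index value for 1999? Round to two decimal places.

Rebased(1999) = 95.2 / 104.6 × 100 = 91.0134

91.01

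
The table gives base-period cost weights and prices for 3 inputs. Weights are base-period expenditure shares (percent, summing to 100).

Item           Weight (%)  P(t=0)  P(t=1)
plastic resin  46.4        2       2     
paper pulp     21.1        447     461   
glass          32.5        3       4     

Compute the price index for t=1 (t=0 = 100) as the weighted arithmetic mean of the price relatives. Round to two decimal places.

plastic resin: 46.4 × (2/2) = 46.4 × 1.000000 = 46.4000
paper pulp: 21.1 × (461/447) = 21.1 × 1.031320 = 21.7609
glass: 32.5 × (4/3) = 32.5 × 1.333333 = 43.3333
Index = Σ wᵢ·(p₁ᵢ/p₀ᵢ) = 46.4000 + 21.7609 + 43.3333 = 111.4942

111.49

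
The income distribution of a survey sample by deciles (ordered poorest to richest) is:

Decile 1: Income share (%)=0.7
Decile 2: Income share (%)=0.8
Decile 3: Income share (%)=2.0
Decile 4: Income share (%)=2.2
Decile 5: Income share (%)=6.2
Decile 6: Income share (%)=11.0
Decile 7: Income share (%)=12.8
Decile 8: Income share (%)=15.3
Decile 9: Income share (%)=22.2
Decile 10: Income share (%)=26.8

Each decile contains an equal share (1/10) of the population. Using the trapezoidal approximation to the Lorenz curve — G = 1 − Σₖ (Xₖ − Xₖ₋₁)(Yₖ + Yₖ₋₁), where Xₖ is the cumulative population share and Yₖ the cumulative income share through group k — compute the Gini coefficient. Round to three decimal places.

0.488

Cumulative income shares Yₖ: 0.0070, 0.0150, 0.0350, 0.0570, 0.1190, 0.2290, 0.3570, 0.5100, 0.7320, 1.0000
Σ (Xₖ−Xₖ₋₁)(Yₖ+Yₖ₋₁) = (1/10)(0.0070+0.0000) + (1/10)(0.0150+0.0070) + (1/10)(0.0350+0.0150) + (1/10)(0.0570+0.0350) + (1/10)(0.1190+0.0570) + (1/10)(0.2290+0.1190) + (1/10)(0.3570+0.2290) + (1/10)(0.5100+0.3570) + (1/10)(0.7320+0.5100) + (1/10)(1.0000+0.7320)
  = 0.0007 + 0.0022 + 0.0050 + 0.0092 + 0.0176 + 0.0348 + 0.0586 + 0.0867 + 0.1242 + 0.1732 = 0.5122
G = 1 − 0.5122 = 0.4878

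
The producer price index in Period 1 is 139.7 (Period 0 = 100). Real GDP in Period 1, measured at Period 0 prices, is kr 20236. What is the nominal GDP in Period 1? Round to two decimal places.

28269.69

Nominal = Real × (Index/100) = 20236 × (139.7/100)
        = 20236 × 1.397 = 28269.6920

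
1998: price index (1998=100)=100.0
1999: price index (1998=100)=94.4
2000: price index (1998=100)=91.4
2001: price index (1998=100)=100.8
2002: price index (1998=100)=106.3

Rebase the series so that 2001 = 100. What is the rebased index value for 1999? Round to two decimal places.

Rebased(1999) = 94.4 / 100.8 × 100 = 93.6508

93.65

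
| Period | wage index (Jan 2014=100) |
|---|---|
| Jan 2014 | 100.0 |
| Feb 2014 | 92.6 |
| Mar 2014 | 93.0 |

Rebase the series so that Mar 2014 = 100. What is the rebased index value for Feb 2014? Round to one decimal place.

Rebased(Feb 2014) = 92.6 / 93.0 × 100 = 99.5699

99.6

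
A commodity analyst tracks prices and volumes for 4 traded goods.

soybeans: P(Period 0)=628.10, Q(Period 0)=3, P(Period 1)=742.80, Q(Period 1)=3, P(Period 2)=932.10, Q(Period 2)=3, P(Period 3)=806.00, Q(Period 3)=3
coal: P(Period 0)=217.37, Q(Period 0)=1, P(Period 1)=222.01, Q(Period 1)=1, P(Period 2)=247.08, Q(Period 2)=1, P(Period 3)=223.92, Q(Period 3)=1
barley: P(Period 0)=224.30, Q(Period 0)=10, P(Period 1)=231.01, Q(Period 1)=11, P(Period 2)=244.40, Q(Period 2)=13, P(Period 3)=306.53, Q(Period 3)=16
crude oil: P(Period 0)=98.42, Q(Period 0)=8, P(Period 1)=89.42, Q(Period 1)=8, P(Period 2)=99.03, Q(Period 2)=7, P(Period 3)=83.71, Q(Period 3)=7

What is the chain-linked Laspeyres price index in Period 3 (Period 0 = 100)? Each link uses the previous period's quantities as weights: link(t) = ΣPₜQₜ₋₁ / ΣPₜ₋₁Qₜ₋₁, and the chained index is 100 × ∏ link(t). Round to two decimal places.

127.25

Link Period 0→Period 1:
ΣP(Period 1)Q(Period 0) = 742.80×3 + 222.01×1 + 231.01×10 + 89.42×8 = 2228.4 + 222.01 + 2310.1 + 715.36 = 5475.87
ΣP(Period 0)Q(Period 0) = 628.10×3 + 217.37×1 + 224.30×10 + 98.42×8 = 1884.3 + 217.37 + 2243 + 787.36 = 5132.03
link = 5475.87/5132.03 = 1.066999
Link Period 1→Period 2:
ΣP(Period 2)Q(Period 1) = 932.10×3 + 247.08×1 + 244.40×11 + 99.03×8 = 2796.3 + 247.08 + 2688.4 + 792.24 = 6524.02
ΣP(Period 1)Q(Period 1) = 742.80×3 + 222.01×1 + 231.01×11 + 89.42×8 = 2228.4 + 222.01 + 2541.11 + 715.36 = 5706.88
link = 6524.02/5706.88 = 1.143185
Link Period 2→Period 3:
ΣP(Period 3)Q(Period 2) = 806.00×3 + 223.92×1 + 306.53×13 + 83.71×7 = 2418 + 223.92 + 3984.89 + 585.97 = 7212.78
ΣP(Period 2)Q(Period 2) = 932.10×3 + 247.08×1 + 244.40×13 + 99.03×7 = 2796.3 + 247.08 + 3177.2 + 693.21 = 6913.79
link = 7212.78/6913.79 = 1.043245
Chained index = 100 × 1.066999 × 1.143185 × 1.043245 = 127.2527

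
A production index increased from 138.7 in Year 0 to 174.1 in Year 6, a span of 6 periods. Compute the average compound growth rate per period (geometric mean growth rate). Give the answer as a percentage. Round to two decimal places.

Growth factor = (174.1/138.7)^(1/6) = (1.255227)^(1/6) = 1.038613
Growth rate = 1.038613 − 1 = 0.038613 = 3.8613%

3.86%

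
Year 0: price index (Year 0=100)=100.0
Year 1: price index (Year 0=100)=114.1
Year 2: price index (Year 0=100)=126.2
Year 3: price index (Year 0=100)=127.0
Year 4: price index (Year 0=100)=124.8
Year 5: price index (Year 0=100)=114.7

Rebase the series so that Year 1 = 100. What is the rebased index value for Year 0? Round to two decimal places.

Rebased(Year 0) = 100.0 / 114.1 × 100 = 87.6424

87.64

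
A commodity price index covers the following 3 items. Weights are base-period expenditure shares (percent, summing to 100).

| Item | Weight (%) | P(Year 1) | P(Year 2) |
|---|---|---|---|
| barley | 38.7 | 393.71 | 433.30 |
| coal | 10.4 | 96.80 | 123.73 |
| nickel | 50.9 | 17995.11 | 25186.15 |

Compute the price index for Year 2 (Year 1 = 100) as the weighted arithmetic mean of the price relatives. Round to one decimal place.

barley: 38.7 × (433.30/393.71) = 38.7 × 1.100556 = 42.5915
coal: 10.4 × (123.73/96.80) = 10.4 × 1.278202 = 13.2933
nickel: 50.9 × (25186.15/17995.11) = 50.9 × 1.399611 = 71.2402
Index = Σ wᵢ·(p₁ᵢ/p₀ᵢ) = 42.5915 + 13.2933 + 71.2402 = 127.1250

127.1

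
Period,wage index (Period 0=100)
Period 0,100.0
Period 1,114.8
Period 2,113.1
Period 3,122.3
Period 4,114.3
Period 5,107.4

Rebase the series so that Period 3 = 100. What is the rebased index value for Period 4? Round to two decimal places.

93.46

Rebased(Period 4) = 114.3 / 122.3 × 100 = 93.4587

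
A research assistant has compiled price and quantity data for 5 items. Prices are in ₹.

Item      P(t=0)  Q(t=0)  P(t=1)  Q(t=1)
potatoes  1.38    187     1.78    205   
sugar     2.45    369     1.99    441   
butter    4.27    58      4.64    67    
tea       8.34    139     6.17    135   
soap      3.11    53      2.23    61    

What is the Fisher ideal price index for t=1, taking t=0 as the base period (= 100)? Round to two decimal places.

84.82

Laspeyres component (base-period weights):
ΣP(t=1)Q(t=0) = 1.78×187 + 1.99×369 + 4.64×58 + 6.17×139 + 2.23×53 = 332.86 + 734.31 + 269.12 + 857.63 + 118.19 = 2312.11
ΣP(t=0)Q(t=0) = 1.38×187 + 2.45×369 + 4.27×58 + 8.34×139 + 3.11×53 = 258.06 + 904.05 + 247.66 + 1159.26 + 164.83 = 2733.86
L = 2312.11 / 2733.86 × 100 = 84.5731
Paasche component (current-period weights):
ΣP(t=1)Q(t=1) = 1.78×205 + 1.99×441 + 4.64×67 + 6.17×135 + 2.23×61 = 364.9 + 877.59 + 310.88 + 832.95 + 136.03 = 2522.35
ΣP(t=0)Q(t=1) = 1.38×205 + 2.45×441 + 4.27×67 + 8.34×135 + 3.11×61 = 282.9 + 1080.45 + 286.09 + 1125.9 + 189.71 = 2965.05
P = 2522.35 / 2965.05 × 100 = 85.0694
Fisher = √(L × P) = √(84.5731 × 85.0694) = 84.8209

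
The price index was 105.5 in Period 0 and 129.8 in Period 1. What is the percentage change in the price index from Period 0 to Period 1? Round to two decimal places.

23.03%

Change = (129.8 − 105.5) / 105.5 × 100
       = 24.3 / 105.5 × 100 = 23.0332%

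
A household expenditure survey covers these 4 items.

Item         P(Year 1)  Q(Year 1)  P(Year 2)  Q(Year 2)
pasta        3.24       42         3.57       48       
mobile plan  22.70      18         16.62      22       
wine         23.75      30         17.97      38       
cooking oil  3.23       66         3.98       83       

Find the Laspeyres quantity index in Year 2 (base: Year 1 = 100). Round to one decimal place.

Laspeyres quantity index uses base-period prices as weights.
ΣP(Year 1)·Q(Year 2) = 3.24×48 + 22.70×22 + 23.75×38 + 3.23×83 = 155.52 + 499.4 + 902.5 + 268.09 = 1825.51
ΣP(Year 1)·Q(Year 1) = 3.24×42 + 22.70×18 + 23.75×30 + 3.23×66 = 136.08 + 408.6 + 712.5 + 213.18 = 1470.36
Index = 1825.51 / 1470.36 × 100 = 124.1539

124.2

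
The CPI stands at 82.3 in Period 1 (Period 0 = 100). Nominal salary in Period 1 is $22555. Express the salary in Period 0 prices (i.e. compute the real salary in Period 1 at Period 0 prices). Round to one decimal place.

Real = Nominal ÷ (Index/100) = 22555 ÷ (82.3/100)
     = 22555 ÷ 0.823 = 27405.8323

27405.8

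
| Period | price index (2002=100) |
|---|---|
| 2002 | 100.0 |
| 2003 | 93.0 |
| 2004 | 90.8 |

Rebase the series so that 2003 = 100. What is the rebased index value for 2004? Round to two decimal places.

Rebased(2004) = 90.8 / 93.0 × 100 = 97.6344

97.63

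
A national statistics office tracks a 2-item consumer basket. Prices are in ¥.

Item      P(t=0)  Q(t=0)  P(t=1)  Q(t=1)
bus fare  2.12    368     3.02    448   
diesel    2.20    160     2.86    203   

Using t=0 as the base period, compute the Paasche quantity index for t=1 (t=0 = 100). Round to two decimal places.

Paasche quantity index uses current-period prices as weights.
ΣP(t=1)·Q(t=1) = 3.02×448 + 2.86×203 = 1352.96 + 580.58 = 1933.54
ΣP(t=1)·Q(t=0) = 3.02×368 + 2.86×160 = 1111.36 + 457.6 = 1568.96
Index = 1933.54 / 1568.96 × 100 = 123.2370

123.24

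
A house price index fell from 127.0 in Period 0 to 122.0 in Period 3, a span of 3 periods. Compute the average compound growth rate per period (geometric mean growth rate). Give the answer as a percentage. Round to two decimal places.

-1.33%

Growth factor = (122.0/127.0)^(1/3) = (0.960630)^(1/3) = 0.986701
Growth rate = 0.986701 − 1 = -0.013299 = -1.3299%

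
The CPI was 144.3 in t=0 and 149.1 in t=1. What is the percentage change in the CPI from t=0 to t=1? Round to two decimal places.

3.33%

Change = (149.1 − 144.3) / 144.3 × 100
       = 4.8 / 144.3 × 100 = 3.3264%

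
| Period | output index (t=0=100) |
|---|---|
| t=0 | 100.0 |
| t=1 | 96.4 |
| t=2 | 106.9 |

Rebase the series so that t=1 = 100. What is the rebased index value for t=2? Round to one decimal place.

110.9

Rebased(t=2) = 106.9 / 96.4 × 100 = 110.8921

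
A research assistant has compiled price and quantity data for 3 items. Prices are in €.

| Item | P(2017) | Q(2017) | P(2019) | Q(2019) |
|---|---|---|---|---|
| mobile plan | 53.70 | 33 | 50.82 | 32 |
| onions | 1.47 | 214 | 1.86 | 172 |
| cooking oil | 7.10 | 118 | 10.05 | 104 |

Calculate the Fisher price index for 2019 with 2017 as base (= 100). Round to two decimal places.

110.95

Laspeyres component (base-period weights):
ΣP(2019)Q(2017) = 50.82×33 + 1.86×214 + 10.05×118 = 1677.06 + 398.04 + 1185.9 = 3261
ΣP(2017)Q(2017) = 53.70×33 + 1.47×214 + 7.10×118 = 1772.1 + 314.58 + 837.8 = 2924.48
L = 3261 / 2924.48 × 100 = 111.5070
Paasche component (current-period weights):
ΣP(2019)Q(2019) = 50.82×32 + 1.86×172 + 10.05×104 = 1626.24 + 319.92 + 1045.2 = 2991.36
ΣP(2017)Q(2019) = 53.70×32 + 1.47×172 + 7.10×104 = 1718.4 + 252.84 + 738.4 = 2709.64
P = 2991.36 / 2709.64 × 100 = 110.3970
Fisher = √(L × P) = √(111.5070 × 110.3970) = 110.9506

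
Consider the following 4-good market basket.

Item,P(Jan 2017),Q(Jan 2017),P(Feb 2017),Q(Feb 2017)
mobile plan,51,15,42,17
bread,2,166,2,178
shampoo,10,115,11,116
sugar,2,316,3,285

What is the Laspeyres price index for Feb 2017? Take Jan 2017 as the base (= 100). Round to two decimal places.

Laspeyres price index uses base-period quantities as weights.
ΣP(Feb 2017)·Q(Jan 2017) = 42×15 + 2×166 + 11×115 + 3×316 = 630 + 332 + 1265 + 948 = 3175
ΣP(Jan 2017)·Q(Jan 2017) = 51×15 + 2×166 + 10×115 + 2×316 = 765 + 332 + 1150 + 632 = 2879
Index = 3175 / 2879 × 100 = 110.2813

110.28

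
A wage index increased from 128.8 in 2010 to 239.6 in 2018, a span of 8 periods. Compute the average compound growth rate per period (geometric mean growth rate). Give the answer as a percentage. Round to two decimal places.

8.07%

Growth factor = (239.6/128.8)^(1/8) = (1.860248)^(1/8) = 1.080678
Growth rate = 1.080678 − 1 = 0.080678 = 8.0678%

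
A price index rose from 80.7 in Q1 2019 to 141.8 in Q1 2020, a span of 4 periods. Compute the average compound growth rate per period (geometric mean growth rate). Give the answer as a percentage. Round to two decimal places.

Growth factor = (141.8/80.7)^(1/4) = (1.757125)^(1/4) = 1.151332
Growth rate = 1.151332 − 1 = 0.151332 = 15.1332%

15.13%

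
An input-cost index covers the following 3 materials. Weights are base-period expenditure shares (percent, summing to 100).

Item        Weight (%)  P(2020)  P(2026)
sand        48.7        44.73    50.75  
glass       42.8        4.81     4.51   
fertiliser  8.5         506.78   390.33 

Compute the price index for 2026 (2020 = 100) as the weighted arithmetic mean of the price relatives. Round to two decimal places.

sand: 48.7 × (50.75/44.73) = 48.7 × 1.134585 = 55.2543
glass: 42.8 × (4.51/4.81) = 42.8 × 0.937630 = 40.1306
fertiliser: 8.5 × (390.33/506.78) = 8.5 × 0.770216 = 6.5468
Index = Σ wᵢ·(p₁ᵢ/p₀ᵢ) = 55.2543 + 40.1306 + 6.5468 = 101.9317

101.93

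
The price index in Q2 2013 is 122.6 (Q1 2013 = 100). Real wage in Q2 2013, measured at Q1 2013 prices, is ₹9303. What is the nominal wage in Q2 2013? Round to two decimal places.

Nominal = Real × (Index/100) = 9303 × (122.6/100)
        = 9303 × 1.226 = 11405.4780

11405.48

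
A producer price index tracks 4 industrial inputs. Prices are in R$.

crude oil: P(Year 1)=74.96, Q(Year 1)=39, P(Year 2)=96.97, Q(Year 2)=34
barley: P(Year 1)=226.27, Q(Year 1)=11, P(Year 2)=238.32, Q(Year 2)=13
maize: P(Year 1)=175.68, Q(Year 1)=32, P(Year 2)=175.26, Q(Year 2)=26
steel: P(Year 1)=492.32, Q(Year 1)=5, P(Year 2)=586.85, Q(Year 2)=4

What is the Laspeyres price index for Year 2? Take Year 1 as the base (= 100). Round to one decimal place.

110.7

Laspeyres price index uses base-period quantities as weights.
ΣP(Year 2)·Q(Year 1) = 96.97×39 + 238.32×11 + 175.26×32 + 586.85×5 = 3781.83 + 2621.52 + 5608.32 + 2934.25 = 14945.92
ΣP(Year 1)·Q(Year 1) = 74.96×39 + 226.27×11 + 175.68×32 + 492.32×5 = 2923.44 + 2488.97 + 5621.76 + 2461.6 = 13495.77
Index = 14945.92 / 13495.77 × 100 = 110.7452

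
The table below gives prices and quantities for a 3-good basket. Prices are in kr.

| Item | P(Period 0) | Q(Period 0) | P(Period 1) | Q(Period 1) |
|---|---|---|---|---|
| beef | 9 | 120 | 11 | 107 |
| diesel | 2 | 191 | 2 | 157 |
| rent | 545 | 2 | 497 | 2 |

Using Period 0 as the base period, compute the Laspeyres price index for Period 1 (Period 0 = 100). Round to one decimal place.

105.6

Laspeyres price index uses base-period quantities as weights.
ΣP(Period 1)·Q(Period 0) = 11×120 + 2×191 + 497×2 = 1320 + 382 + 994 = 2696
ΣP(Period 0)·Q(Period 0) = 9×120 + 2×191 + 545×2 = 1080 + 382 + 1090 = 2552
Index = 2696 / 2552 × 100 = 105.6426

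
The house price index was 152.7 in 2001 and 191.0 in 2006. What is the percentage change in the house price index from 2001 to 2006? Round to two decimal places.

Change = (191.0 − 152.7) / 152.7 × 100
       = 38.3 / 152.7 × 100 = 25.0819%

25.08%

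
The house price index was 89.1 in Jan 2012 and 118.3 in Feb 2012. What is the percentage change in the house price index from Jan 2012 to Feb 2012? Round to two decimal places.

Change = (118.3 − 89.1) / 89.1 × 100
       = 29.2 / 89.1 × 100 = 32.7722%

32.77%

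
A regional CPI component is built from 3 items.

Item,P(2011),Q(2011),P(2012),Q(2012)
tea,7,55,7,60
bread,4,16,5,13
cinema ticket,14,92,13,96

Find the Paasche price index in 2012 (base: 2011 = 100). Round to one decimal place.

95.4

Paasche price index uses current-period quantities as weights.
ΣP(2012)·Q(2012) = 7×60 + 5×13 + 13×96 = 420 + 65 + 1248 = 1733
ΣP(2011)·Q(2012) = 7×60 + 4×13 + 14×96 = 420 + 52 + 1344 = 1816
Index = 1733 / 1816 × 100 = 95.4295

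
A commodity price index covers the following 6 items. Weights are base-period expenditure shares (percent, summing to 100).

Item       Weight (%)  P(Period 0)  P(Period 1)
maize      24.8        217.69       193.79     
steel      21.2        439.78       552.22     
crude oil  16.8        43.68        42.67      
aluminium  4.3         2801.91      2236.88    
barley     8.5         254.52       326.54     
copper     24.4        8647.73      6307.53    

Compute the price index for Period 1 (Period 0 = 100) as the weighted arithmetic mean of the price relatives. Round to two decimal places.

maize: 24.8 × (193.79/217.69) = 24.8 × 0.890211 = 22.0772
steel: 21.2 × (552.22/439.78) = 21.2 × 1.255673 = 26.6203
crude oil: 16.8 × (42.67/43.68) = 16.8 × 0.976877 = 16.4115
aluminium: 4.3 × (2236.88/2801.91) = 4.3 × 0.798341 = 3.4329
barley: 8.5 × (326.54/254.52) = 8.5 × 1.282964 = 10.9052
copper: 24.4 × (6307.53/8647.73) = 24.4 × 0.729386 = 17.7970
Index = Σ wᵢ·(p₁ᵢ/p₀ᵢ) = 22.0772 + 26.6203 + 16.4115 + 3.4329 + 10.9052 + 17.7970 = 97.2441

97.24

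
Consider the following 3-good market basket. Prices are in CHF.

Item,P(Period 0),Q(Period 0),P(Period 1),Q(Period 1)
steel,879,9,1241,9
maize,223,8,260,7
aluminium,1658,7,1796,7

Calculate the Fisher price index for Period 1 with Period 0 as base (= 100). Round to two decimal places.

121.24

Laspeyres component (base-period weights):
ΣP(Period 1)Q(Period 0) = 1241×9 + 260×8 + 1796×7 = 11169 + 2080 + 12572 = 25821
ΣP(Period 0)Q(Period 0) = 879×9 + 223×8 + 1658×7 = 7911 + 1784 + 11606 = 21301
L = 25821 / 21301 × 100 = 121.2197
Paasche component (current-period weights):
ΣP(Period 1)Q(Period 1) = 1241×9 + 260×7 + 1796×7 = 11169 + 1820 + 12572 = 25561
ΣP(Period 0)Q(Period 1) = 879×9 + 223×7 + 1658×7 = 7911 + 1561 + 11606 = 21078
P = 25561 / 21078 × 100 = 121.2686
Fisher = √(L × P) = √(121.2197 × 121.2686) = 121.2441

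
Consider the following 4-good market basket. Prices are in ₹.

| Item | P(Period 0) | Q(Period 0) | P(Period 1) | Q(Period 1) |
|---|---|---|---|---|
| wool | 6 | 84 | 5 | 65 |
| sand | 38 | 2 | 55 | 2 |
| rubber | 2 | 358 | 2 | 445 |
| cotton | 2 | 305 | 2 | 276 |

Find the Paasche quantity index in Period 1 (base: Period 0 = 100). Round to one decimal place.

101.1

Paasche quantity index uses current-period prices as weights.
ΣP(Period 1)·Q(Period 1) = 5×65 + 55×2 + 2×445 + 2×276 = 325 + 110 + 890 + 552 = 1877
ΣP(Period 1)·Q(Period 0) = 5×84 + 55×2 + 2×358 + 2×305 = 420 + 110 + 716 + 610 = 1856
Index = 1877 / 1856 × 100 = 101.1315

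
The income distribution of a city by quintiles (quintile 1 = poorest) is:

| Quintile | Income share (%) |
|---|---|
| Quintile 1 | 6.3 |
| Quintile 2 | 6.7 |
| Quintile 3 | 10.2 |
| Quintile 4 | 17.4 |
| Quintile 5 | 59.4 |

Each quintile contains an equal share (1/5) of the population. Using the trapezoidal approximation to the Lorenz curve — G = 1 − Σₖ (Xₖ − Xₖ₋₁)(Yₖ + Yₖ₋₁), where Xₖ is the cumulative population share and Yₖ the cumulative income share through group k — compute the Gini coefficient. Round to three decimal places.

0.468

Cumulative income shares Yₖ: 0.0630, 0.1300, 0.2320, 0.4060, 1.0000
Σ (Xₖ−Xₖ₋₁)(Yₖ+Yₖ₋₁) = (1/5)(0.0630+0.0000) + (1/5)(0.1300+0.0630) + (1/5)(0.2320+0.1300) + (1/5)(0.4060+0.2320) + (1/5)(1.0000+0.4060)
  = 0.0126 + 0.0386 + 0.0724 + 0.1276 + 0.2812 = 0.5324
G = 1 − 0.5324 = 0.4676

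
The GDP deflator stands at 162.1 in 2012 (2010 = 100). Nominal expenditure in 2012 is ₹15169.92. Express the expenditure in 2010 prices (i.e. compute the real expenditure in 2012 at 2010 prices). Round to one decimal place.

9358.4

Real = Nominal ÷ (Index/100) = 15169.92 ÷ (162.1/100)
     = 15169.92 ÷ 1.621 = 9358.3714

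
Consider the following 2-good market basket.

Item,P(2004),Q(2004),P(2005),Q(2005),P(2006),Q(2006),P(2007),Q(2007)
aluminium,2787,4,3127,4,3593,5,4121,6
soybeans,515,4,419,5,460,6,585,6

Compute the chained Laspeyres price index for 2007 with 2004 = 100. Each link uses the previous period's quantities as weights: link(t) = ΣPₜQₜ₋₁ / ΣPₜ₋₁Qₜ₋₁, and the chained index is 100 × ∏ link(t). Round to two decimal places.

Link 2004→2005:
ΣP(2005)Q(2004) = 3127×4 + 419×4 = 12508 + 1676 = 14184
ΣP(2004)Q(2004) = 2787×4 + 515×4 = 11148 + 2060 = 13208
link = 14184/13208 = 1.073895
Link 2005→2006:
ΣP(2006)Q(2005) = 3593×4 + 460×5 = 14372 + 2300 = 16672
ΣP(2005)Q(2005) = 3127×4 + 419×5 = 12508 + 2095 = 14603
link = 16672/14603 = 1.141683
Link 2006→2007:
ΣP(2007)Q(2006) = 4121×5 + 585×6 = 20605 + 3510 = 24115
ΣP(2006)Q(2006) = 3593×5 + 460×6 = 17965 + 2760 = 20725
link = 24115/20725 = 1.163571
Chained index = 100 × 1.073895 × 1.141683 × 1.163571 = 142.6593

142.66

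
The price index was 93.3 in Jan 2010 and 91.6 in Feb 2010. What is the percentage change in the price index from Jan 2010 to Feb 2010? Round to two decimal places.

Change = (91.6 − 93.3) / 93.3 × 100
       = -1.7 / 93.3 × 100 = -1.8221%

-1.82%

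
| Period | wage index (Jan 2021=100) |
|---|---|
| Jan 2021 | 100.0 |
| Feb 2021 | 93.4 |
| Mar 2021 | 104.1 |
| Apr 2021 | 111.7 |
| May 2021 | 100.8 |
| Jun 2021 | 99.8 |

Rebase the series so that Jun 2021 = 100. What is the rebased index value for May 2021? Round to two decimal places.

101.00

Rebased(May 2021) = 100.8 / 99.8 × 100 = 101.0020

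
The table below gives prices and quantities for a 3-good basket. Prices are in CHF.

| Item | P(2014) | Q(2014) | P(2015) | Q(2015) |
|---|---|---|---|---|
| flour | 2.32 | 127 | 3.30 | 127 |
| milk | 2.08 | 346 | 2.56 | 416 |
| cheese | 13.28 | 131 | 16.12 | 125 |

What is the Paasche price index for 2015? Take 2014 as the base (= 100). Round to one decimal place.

Paasche price index uses current-period quantities as weights.
ΣP(2015)·Q(2015) = 3.30×127 + 2.56×416 + 16.12×125 = 419.1 + 1064.96 + 2015 = 3499.06
ΣP(2014)·Q(2015) = 2.32×127 + 2.08×416 + 13.28×125 = 294.64 + 865.28 + 1660 = 2819.92
Index = 3499.06 / 2819.92 × 100 = 124.0837

124.1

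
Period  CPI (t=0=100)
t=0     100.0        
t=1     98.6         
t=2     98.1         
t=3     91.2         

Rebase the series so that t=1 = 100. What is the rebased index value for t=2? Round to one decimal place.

Rebased(t=2) = 98.1 / 98.6 × 100 = 99.4929

99.5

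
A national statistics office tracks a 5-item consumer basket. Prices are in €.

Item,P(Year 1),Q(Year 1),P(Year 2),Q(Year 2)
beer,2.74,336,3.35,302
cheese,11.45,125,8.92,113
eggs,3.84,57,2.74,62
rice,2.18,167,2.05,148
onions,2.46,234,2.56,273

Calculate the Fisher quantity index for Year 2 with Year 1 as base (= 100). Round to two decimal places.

95.57

Laspeyres component (base-period weights):
ΣP(Year 1)Q(Year 2) = 2.74×302 + 11.45×113 + 3.84×62 + 2.18×148 + 2.46×273 = 827.48 + 1293.85 + 238.08 + 322.64 + 671.58 = 3353.63
ΣP(Year 1)Q(Year 1) = 2.74×336 + 11.45×125 + 3.84×57 + 2.18×167 + 2.46×234 = 920.64 + 1431.25 + 218.88 + 364.06 + 575.64 = 3510.47
L = 3353.63 / 3510.47 × 100 = 95.5322
Paasche component (current-period weights):
ΣP(Year 2)Q(Year 2) = 3.35×302 + 8.92×113 + 2.74×62 + 2.05×148 + 2.56×273 = 1011.7 + 1007.96 + 169.88 + 303.4 + 698.88 = 3191.82
ΣP(Year 2)Q(Year 1) = 3.35×336 + 8.92×125 + 2.74×57 + 2.05×167 + 2.56×234 = 1125.6 + 1115 + 156.18 + 342.35 + 599.04 = 3338.17
P = 3191.82 / 3338.17 × 100 = 95.6159
Fisher = √(L × P) = √(95.5322 × 95.6159) = 95.5740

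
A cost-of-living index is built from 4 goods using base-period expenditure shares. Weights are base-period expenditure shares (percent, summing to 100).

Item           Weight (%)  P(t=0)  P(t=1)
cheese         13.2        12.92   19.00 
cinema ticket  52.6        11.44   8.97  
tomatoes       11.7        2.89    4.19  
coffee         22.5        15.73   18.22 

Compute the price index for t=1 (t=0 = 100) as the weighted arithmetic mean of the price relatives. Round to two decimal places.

cheese: 13.2 × (19.00/12.92) = 13.2 × 1.470588 = 19.4118
cinema ticket: 52.6 × (8.97/11.44) = 52.6 × 0.784091 = 41.2432
tomatoes: 11.7 × (4.19/2.89) = 11.7 × 1.449827 = 16.9630
coffee: 22.5 × (18.22/15.73) = 22.5 × 1.158296 = 26.0617
Index = Σ wᵢ·(p₁ᵢ/p₀ᵢ) = 19.4118 + 41.2432 + 16.9630 + 26.0617 = 103.6796

103.68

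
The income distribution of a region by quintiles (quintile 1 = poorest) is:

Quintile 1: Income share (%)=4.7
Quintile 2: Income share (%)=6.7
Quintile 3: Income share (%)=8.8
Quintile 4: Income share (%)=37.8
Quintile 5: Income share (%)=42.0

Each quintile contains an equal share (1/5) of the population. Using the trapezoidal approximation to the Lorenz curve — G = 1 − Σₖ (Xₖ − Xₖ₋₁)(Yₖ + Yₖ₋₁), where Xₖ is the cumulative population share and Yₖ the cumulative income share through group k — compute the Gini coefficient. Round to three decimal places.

Cumulative income shares Yₖ: 0.0470, 0.1140, 0.2020, 0.5800, 1.0000
Σ (Xₖ−Xₖ₋₁)(Yₖ+Yₖ₋₁) = (1/5)(0.0470+0.0000) + (1/5)(0.1140+0.0470) + (1/5)(0.2020+0.1140) + (1/5)(0.5800+0.2020) + (1/5)(1.0000+0.5800)
  = 0.0094 + 0.0322 + 0.0632 + 0.1564 + 0.3160 = 0.5772
G = 1 − 0.5772 = 0.4228

0.423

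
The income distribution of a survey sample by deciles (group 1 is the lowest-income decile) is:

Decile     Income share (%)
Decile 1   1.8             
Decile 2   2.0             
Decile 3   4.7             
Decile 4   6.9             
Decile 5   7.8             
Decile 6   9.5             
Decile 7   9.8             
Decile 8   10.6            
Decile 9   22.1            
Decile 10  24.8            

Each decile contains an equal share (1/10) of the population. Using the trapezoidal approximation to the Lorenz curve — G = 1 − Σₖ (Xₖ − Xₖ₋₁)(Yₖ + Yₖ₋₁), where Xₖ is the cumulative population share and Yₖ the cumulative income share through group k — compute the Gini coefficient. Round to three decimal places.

Cumulative income shares Yₖ: 0.0180, 0.0380, 0.0850, 0.1540, 0.2320, 0.3270, 0.4250, 0.5310, 0.7520, 1.0000
Σ (Xₖ−Xₖ₋₁)(Yₖ+Yₖ₋₁) = (1/10)(0.0180+0.0000) + (1/10)(0.0380+0.0180) + (1/10)(0.0850+0.0380) + (1/10)(0.1540+0.0850) + (1/10)(0.2320+0.1540) + (1/10)(0.3270+0.2320) + (1/10)(0.4250+0.3270) + (1/10)(0.5310+0.4250) + (1/10)(0.7520+0.5310) + (1/10)(1.0000+0.7520)
  = 0.0018 + 0.0056 + 0.0123 + 0.0239 + 0.0386 + 0.0559 + 0.0752 + 0.0956 + 0.1283 + 0.1752 = 0.6124
G = 1 − 0.6124 = 0.3876

0.388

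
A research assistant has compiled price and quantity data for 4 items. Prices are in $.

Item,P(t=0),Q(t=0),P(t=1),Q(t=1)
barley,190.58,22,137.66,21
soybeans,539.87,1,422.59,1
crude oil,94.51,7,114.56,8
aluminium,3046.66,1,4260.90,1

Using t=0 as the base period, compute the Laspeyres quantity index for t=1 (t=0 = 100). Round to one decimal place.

Laspeyres quantity index uses base-period prices as weights.
ΣP(t=0)·Q(t=1) = 190.58×21 + 539.87×1 + 94.51×8 + 3046.66×1 = 4002.18 + 539.87 + 756.08 + 3046.66 = 8344.79
ΣP(t=0)·Q(t=0) = 190.58×22 + 539.87×1 + 94.51×7 + 3046.66×1 = 4192.76 + 539.87 + 661.57 + 3046.66 = 8440.86
Index = 8344.79 / 8440.86 × 100 = 98.8618

98.9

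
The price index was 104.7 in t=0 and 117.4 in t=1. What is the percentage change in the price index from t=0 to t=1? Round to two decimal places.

Change = (117.4 − 104.7) / 104.7 × 100
       = 12.7 / 104.7 × 100 = 12.1299%

12.13%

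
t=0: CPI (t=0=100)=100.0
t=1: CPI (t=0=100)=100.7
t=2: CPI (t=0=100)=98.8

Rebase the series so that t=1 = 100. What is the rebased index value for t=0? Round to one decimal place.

Rebased(t=0) = 100.0 / 100.7 × 100 = 99.3049

99.3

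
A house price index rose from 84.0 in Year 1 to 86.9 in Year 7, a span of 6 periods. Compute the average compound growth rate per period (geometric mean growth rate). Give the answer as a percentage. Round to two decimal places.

0.57%

Growth factor = (86.9/84.0)^(1/6) = (1.034524)^(1/6) = 1.005673
Growth rate = 1.005673 − 1 = 0.005673 = 0.5673%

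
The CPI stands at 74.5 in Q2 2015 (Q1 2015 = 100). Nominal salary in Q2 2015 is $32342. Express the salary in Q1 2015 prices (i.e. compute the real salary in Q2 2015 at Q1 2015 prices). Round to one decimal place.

Real = Nominal ÷ (Index/100) = 32342 ÷ (74.5/100)
     = 32342 ÷ 0.745 = 43412.0805

43412.1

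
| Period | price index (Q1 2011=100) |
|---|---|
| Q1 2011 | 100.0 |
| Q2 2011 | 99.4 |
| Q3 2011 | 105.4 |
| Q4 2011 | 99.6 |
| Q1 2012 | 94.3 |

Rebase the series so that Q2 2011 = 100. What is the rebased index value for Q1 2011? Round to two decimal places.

100.60

Rebased(Q1 2011) = 100.0 / 99.4 × 100 = 100.6036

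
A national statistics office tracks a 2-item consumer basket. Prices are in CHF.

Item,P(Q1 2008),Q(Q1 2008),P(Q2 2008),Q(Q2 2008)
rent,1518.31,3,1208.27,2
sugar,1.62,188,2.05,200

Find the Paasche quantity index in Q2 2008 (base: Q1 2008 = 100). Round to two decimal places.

Paasche quantity index uses current-period prices as weights.
ΣP(Q2 2008)·Q(Q2 2008) = 1208.27×2 + 2.05×200 = 2416.54 + 410 = 2826.54
ΣP(Q2 2008)·Q(Q1 2008) = 1208.27×3 + 2.05×188 = 3624.81 + 385.4 = 4010.21
Index = 2826.54 / 4010.21 × 100 = 70.4836

70.48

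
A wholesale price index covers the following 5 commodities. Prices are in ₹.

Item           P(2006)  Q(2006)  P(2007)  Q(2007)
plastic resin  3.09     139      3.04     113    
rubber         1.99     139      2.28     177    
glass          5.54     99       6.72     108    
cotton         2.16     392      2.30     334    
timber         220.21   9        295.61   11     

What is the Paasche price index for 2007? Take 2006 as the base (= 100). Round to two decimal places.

Paasche price index uses current-period quantities as weights.
ΣP(2007)·Q(2007) = 3.04×113 + 2.28×177 + 6.72×108 + 2.30×334 + 295.61×11 = 343.52 + 403.56 + 725.76 + 768.2 + 3251.71 = 5492.75
ΣP(2006)·Q(2007) = 3.09×113 + 1.99×177 + 5.54×108 + 2.16×334 + 220.21×11 = 349.17 + 352.23 + 598.32 + 721.44 + 2422.31 = 4443.47
Index = 5492.75 / 4443.47 × 100 = 123.6140

123.61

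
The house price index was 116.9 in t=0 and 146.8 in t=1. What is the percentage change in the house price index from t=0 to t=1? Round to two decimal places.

25.58%

Change = (146.8 − 116.9) / 116.9 × 100
       = 29.9 / 116.9 × 100 = 25.5774%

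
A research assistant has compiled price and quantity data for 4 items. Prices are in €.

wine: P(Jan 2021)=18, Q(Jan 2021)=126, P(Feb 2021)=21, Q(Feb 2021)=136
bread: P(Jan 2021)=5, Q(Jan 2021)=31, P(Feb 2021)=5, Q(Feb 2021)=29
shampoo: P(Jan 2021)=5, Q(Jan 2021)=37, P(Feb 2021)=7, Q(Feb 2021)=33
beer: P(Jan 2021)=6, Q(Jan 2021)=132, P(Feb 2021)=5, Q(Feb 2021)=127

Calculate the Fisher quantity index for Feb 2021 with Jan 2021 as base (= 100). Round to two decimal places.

103.74

Laspeyres component (base-period weights):
ΣP(Jan 2021)Q(Feb 2021) = 18×136 + 5×29 + 5×33 + 6×127 = 2448 + 145 + 165 + 762 = 3520
ΣP(Jan 2021)Q(Jan 2021) = 18×126 + 5×31 + 5×37 + 6×132 = 2268 + 155 + 185 + 792 = 3400
L = 3520 / 3400 × 100 = 103.5294
Paasche component (current-period weights):
ΣP(Feb 2021)Q(Feb 2021) = 21×136 + 5×29 + 7×33 + 5×127 = 2856 + 145 + 231 + 635 = 3867
ΣP(Feb 2021)Q(Jan 2021) = 21×126 + 5×31 + 7×37 + 5×132 = 2646 + 155 + 259 + 660 = 3720
P = 3867 / 3720 × 100 = 103.9516
Fisher = √(L × P) = √(103.5294 × 103.9516) = 103.7403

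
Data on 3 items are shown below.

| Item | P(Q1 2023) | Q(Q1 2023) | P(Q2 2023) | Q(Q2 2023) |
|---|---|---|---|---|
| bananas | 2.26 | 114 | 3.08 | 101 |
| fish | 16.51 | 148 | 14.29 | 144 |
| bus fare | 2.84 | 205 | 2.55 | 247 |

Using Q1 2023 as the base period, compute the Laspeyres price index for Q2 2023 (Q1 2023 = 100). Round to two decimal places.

91.03

Laspeyres price index uses base-period quantities as weights.
ΣP(Q2 2023)·Q(Q1 2023) = 3.08×114 + 14.29×148 + 2.55×205 = 351.12 + 2114.92 + 522.75 = 2988.79
ΣP(Q1 2023)·Q(Q1 2023) = 2.26×114 + 16.51×148 + 2.84×205 = 257.64 + 2443.48 + 582.2 = 3283.32
Index = 2988.79 / 3283.32 × 100 = 91.0295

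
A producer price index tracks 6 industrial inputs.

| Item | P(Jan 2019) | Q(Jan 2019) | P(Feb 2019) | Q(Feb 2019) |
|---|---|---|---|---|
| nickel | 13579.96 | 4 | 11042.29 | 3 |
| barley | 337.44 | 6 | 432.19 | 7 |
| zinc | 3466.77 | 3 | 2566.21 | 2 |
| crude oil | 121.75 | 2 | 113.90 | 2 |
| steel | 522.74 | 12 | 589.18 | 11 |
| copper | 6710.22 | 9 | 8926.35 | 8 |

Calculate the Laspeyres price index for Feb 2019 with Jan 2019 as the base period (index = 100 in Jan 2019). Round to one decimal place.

106.3

Laspeyres price index uses base-period quantities as weights.
ΣP(Feb 2019)·Q(Jan 2019) = 11042.29×4 + 432.19×6 + 2566.21×3 + 113.90×2 + 589.18×12 + 8926.35×9 = 44169.16 + 2593.14 + 7698.63 + 227.8 + 7070.16 + 80337.15 = 142096.04
ΣP(Jan 2019)·Q(Jan 2019) = 13579.96×4 + 337.44×6 + 3466.77×3 + 121.75×2 + 522.74×12 + 6710.22×9 = 54319.84 + 2024.64 + 10400.31 + 243.5 + 6272.88 + 60391.98 = 133653.15
Index = 142096.04 / 133653.15 × 100 = 106.3170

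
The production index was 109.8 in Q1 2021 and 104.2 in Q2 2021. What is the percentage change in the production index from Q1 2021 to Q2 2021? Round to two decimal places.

Change = (104.2 − 109.8) / 109.8 × 100
       = -5.6 / 109.8 × 100 = -5.1002%

-5.10%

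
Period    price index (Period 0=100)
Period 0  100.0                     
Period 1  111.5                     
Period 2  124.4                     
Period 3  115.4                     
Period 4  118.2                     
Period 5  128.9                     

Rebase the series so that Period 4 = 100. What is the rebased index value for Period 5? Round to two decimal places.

Rebased(Period 5) = 128.9 / 118.2 × 100 = 109.0525

109.05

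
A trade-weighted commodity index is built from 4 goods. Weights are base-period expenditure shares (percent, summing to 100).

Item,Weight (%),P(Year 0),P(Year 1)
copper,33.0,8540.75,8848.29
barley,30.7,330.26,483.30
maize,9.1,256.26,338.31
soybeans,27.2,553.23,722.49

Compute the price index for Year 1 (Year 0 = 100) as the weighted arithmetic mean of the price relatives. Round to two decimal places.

126.65

copper: 33.0 × (8848.29/8540.75) = 33.0 × 1.036009 = 34.1883
barley: 30.7 × (483.30/330.26) = 30.7 × 1.463392 = 44.9261
maize: 9.1 × (338.31/256.26) = 9.1 × 1.320183 = 12.0137
soybeans: 27.2 × (722.49/553.23) = 27.2 × 1.305949 = 35.5218
Index = Σ wᵢ·(p₁ᵢ/p₀ᵢ) = 34.1883 + 44.9261 + 12.0137 + 35.5218 = 126.6499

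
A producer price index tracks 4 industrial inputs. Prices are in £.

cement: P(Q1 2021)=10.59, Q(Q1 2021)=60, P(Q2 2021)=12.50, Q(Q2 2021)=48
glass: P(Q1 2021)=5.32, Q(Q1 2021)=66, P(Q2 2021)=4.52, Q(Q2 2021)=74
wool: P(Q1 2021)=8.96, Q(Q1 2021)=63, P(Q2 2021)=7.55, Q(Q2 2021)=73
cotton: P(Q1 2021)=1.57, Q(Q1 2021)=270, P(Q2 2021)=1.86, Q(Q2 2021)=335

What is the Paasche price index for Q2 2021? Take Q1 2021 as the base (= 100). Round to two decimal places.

101.28

Paasche price index uses current-period quantities as weights.
ΣP(Q2 2021)·Q(Q2 2021) = 12.50×48 + 4.52×74 + 7.55×73 + 1.86×335 = 600 + 334.48 + 551.15 + 623.1 = 2108.73
ΣP(Q1 2021)·Q(Q2 2021) = 10.59×48 + 5.32×74 + 8.96×73 + 1.57×335 = 508.32 + 393.68 + 654.08 + 525.95 = 2082.03
Index = 2108.73 / 2082.03 × 100 = 101.2824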